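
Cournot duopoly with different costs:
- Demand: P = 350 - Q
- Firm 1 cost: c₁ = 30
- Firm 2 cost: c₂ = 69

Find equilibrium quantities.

q₁* = 119.67, q₂* = 80.67

Work:
Reaction: q₁ = (350 - 30 - q₂)/2
Reaction: q₂ = (350 - 69 - q₁)/2
Solve simultaneously:
q₁* = (350 - 2×30 + 69)/3 = 119.67
q₂* = (350 - 2×69 + 30)/3 = 80.67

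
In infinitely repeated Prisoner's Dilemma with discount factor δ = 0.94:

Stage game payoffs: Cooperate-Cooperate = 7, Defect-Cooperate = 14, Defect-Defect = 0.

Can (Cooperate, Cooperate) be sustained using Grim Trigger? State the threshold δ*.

δ* = 0.5; since δ = 0.94 ≥ 0.5, cooperation can be sustained

Work:
For Grim Trigger:
Cooperate forever: 7/(1-δ)
Defect then punished: 14 + 0·δ/(1-δ)
Need: 7/(1-δ) ≥ 14 + 0·δ/(1-δ)
Solving: δ ≥ (T-R)/(T-P) = (14-7)/(14-0) = 0.5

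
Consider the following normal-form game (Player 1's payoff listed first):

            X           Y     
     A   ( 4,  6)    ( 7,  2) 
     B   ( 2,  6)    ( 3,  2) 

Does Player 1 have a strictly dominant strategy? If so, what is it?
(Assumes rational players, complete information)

Yes, Player 1's strictly dominant strategy is A

Work:
A strategy strictly dominates another if it gives a strictly higher payoff against every opponent action. Compare each pair of P1's strategies column-by-column:
  A vs B: [4 vs 2, 7 vs 3] → A strictly dominates B
  B vs A: [2 vs 4, 3 vs 7] → B does not strictly dominate A (column X: 2 ≤ 4)
A strictly dominates every other strategy → strictly dominant.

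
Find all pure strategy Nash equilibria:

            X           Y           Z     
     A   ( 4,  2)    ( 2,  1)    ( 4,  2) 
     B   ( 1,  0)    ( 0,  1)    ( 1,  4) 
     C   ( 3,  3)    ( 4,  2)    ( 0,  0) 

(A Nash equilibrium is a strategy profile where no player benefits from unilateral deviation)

Nash equilibrium: (A, X), (A, Z)

Work:
Best responses:
  P1 vs X: payoffs [4, 1, 3] → best response A (payoff 4)
  P1 vs Y: payoffs [2, 0, 4] → best response C (payoff 4)
  P1 vs Z: payoffs [4, 1, 0] → best response A (payoff 4)
  P2 vs A: payoffs [2, 1, 2] → best response X/Z (payoff 2)
  P2 vs B: payoffs [0, 1, 4] → best response Z (payoff 4)
  P2 vs C: payoffs [3, 2, 0] → best response X (payoff 3)
Mutual best responses: (A,X), (A,Z) → Nash equilibria.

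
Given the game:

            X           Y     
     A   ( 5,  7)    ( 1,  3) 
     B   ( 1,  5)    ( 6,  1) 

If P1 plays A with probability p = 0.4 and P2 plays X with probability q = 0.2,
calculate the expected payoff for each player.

E[P1] = 3.72, E[P2] = 2.6

Work:
E[P1] = p·q·π₁(A,X) + p·(1-q)·π₁(A,Y) + (1-p)·q·π₁(B,X) + (1-p)·(1-q)·π₁(B,Y)
= 0.4·0.2·5 + 0.4·0.8·1 + 0.6·0.2·1 + 0.6·0.8·6
= 3.72

E[P2] = 2.6 (similar calculation)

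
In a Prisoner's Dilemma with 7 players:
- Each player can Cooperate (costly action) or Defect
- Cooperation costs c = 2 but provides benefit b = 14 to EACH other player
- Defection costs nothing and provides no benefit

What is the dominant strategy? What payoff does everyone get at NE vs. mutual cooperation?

Dominant: Defect; NE payoff = 0; Coop payoff = 82

Work:
Defect dominates (saves cost c = 2, benefit to others is external)
NE: All defect → everyone gets 0
If all cooperate: each receives (6)×14 - 2 = 82
Social dilemma: 82 > 0 but NE gives 0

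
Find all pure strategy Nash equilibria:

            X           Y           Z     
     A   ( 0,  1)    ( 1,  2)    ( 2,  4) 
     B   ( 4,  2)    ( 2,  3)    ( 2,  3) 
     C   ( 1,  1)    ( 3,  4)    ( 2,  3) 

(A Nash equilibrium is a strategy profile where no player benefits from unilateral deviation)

Nash equilibrium: (A, Z), (B, Z), (C, Y)

Work:
Best responses:
  P1 vs X: payoffs [0, 4, 1] → best response B (payoff 4)
  P1 vs Y: payoffs [1, 2, 3] → best response C (payoff 3)
  P1 vs Z: payoffs [2, 2, 2] → best response A/B/C (payoff 2)
  P2 vs A: payoffs [1, 2, 4] → best response Z (payoff 4)
  P2 vs B: payoffs [2, 3, 3] → best response Y/Z (payoff 3)
  P2 vs C: payoffs [1, 4, 3] → best response Y (payoff 4)
Mutual best responses: (A,Z), (B,Z), (C,Y) → Nash equilibria.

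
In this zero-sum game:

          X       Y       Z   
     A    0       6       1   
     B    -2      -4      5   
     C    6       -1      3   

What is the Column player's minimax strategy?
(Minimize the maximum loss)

Column should play Z, value = 5

Work:
Column player minimizes Row's maximum payoff:
Column X: max payoff to Row = 6
Column Y: max payoff to Row = 6
Column Z: max payoff to Row = 5
Minimum is 5, achieved by column Z.
Minimax strategy: Z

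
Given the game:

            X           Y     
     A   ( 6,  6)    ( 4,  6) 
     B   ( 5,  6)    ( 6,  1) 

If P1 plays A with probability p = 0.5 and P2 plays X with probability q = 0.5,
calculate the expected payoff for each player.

E[P1] = 5.25, E[P2] = 4.75

Work:
E[P1] = p·q·π₁(A,X) + p·(1-q)·π₁(A,Y) + (1-p)·q·π₁(B,X) + (1-p)·(1-q)·π₁(B,Y)
= 0.5·0.5·6 + 0.5·0.5·4 + 0.5·0.5·5 + 0.5·0.5·6
= 5.25

E[P2] = 4.75 (similar calculation)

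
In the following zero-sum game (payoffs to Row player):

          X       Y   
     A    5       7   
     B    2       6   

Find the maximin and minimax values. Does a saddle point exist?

Maximin = 5, Minimax = 5, Saddle: True

Work:
Row minimums: [5, 2] → maximin = 5
Column maximums: [5, 7] → minimax = 5
Saddle point exists! Game value = 5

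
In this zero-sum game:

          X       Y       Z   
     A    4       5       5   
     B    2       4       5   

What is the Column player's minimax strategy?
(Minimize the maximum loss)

Column should play X, value = 4

Work:
Column player minimizes Row's maximum payoff:
Column X: max payoff to Row = 4
Column Y: max payoff to Row = 5
Column Z: max payoff to Row = 5
Minimum is 4, achieved by column X.
Minimax strategy: X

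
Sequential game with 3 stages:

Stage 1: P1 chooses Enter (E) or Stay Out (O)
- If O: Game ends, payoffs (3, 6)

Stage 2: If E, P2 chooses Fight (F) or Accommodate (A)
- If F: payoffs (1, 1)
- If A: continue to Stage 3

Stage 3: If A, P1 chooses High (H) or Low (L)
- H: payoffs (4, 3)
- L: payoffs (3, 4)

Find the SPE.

SPE: (E, A, H); Outcome (4, 3)

Work:
Stage 3: P1 chooses H (4 vs 3)
Stage 2: P2: F->1, A->3 (anticipating H). Choose A
Stage 1: P1: O->3, E->4 (anticipating A, H). Choose E
SPE path: E -> A -> H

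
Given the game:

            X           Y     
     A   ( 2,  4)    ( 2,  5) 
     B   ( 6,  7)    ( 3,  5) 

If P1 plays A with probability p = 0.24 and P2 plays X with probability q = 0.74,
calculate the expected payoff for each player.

E[P1] = 4.4472, E[P2] = 5.9472

Work:
E[P1] = p·q·π₁(A,X) + p·(1-q)·π₁(A,Y) + (1-p)·q·π₁(B,X) + (1-p)·(1-q)·π₁(B,Y)
= 0.24·0.74·2 + 0.24·0.26·2 + 0.76·0.74·6 + 0.76·0.26·3
= 4.4472

E[P2] = 5.9472 (similar calculation)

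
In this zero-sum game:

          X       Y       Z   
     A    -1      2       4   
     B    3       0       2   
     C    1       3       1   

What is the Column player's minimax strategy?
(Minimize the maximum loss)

Column should play X or Y (all achieve the minimum), value = 3

Work:
Column player minimizes Row's maximum payoff:
Column X: max payoff to Row = 3
Column Y: max payoff to Row = 3
Column Z: max payoff to Row = 4
Minimum is 3, achieved by columns X, Y (tied).
Each of X or Y is a minimax strategy.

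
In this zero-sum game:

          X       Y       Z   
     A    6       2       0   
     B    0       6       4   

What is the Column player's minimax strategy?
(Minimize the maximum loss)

Column should play Z, value = 4

Work:
Column player minimizes Row's maximum payoff:
Column X: max payoff to Row = 6
Column Y: max payoff to Row = 6
Column Z: max payoff to Row = 4
Minimum is 4, achieved by column Z.
Minimax strategy: Z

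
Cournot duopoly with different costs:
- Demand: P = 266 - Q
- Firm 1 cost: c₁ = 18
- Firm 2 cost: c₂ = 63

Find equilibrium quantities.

q₁* = 97.67, q₂* = 52.67

Work:
Reaction: q₁ = (266 - 18 - q₂)/2
Reaction: q₂ = (266 - 63 - q₁)/2
Solve simultaneously:
q₁* = (266 - 2×18 + 63)/3 = 97.67
q₂* = (266 - 2×63 + 18)/3 = 52.67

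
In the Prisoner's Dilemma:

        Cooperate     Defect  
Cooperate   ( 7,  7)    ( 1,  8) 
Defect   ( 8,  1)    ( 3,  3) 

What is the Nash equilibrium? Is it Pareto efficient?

(Defect, Defect) is NE; not Pareto efficient

Work:
Defect dominates Cooperate for both players:
If P2 cooperates: Defect (8) > Cooperate (7)
If P2 defects: Defect (3) > Cooperate (1)
NE: (Defect, Defect) with payoff (3, 3)
But (Cooperate, Cooperate) = (7, 7) Pareto dominates (3, 3)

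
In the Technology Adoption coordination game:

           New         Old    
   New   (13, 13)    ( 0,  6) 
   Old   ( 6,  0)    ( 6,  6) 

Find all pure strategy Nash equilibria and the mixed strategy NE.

Pure NE: (New, New) and (Old, Old); Mixed NE: p = 0.4615, q = 0.4615

Work:
Check pure NE:
(New, New): (13, 13) - no unilateral deviation beneficial
(Old, Old): (6, 6) - no unilateral deviation beneficial
Mixed NE: P1 plays New with p = 0.4615, P2 plays New with q = 0.4615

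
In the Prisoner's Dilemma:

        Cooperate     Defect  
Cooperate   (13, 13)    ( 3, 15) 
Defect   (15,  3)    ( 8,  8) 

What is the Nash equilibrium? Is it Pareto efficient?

(Defect, Defect) is NE; not Pareto efficient

Work:
Defect dominates Cooperate for both players:
If P2 cooperates: Defect (15) > Cooperate (13)
If P2 defects: Defect (8) > Cooperate (3)
NE: (Defect, Defect) with payoff (8, 8)
But (Cooperate, Cooperate) = (13, 13) Pareto dominates (8, 8)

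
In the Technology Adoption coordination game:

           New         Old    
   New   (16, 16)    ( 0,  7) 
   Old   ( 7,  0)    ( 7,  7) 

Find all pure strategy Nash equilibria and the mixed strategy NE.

Pure NE: (New, New) and (Old, Old); Mixed NE: p = 0.4375, q = 0.4375

Work:
Check pure NE:
(New, New): (16, 16) - no unilateral deviation beneficial
(Old, Old): (7, 7) - no unilateral deviation beneficial
Mixed NE: P1 plays New with p = 0.4375, P2 plays New with q = 0.4375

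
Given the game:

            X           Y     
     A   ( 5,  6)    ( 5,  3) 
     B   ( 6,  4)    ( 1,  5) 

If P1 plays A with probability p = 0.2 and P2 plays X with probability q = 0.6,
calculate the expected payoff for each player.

E[P1] = 4.2, E[P2] = 4.48

Work:
E[P1] = p·q·π₁(A,X) + p·(1-q)·π₁(A,Y) + (1-p)·q·π₁(B,X) + (1-p)·(1-q)·π₁(B,Y)
= 0.2·0.6·5 + 0.2·0.4·5 + 0.8·0.6·6 + 0.8·0.4·1
= 4.2

E[P2] = 4.48 (similar calculation)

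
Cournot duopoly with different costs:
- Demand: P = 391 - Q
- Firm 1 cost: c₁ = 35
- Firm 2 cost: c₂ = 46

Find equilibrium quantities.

q₁* = 122.33, q₂* = 111.33

Work:
Reaction: q₁ = (391 - 35 - q₂)/2
Reaction: q₂ = (391 - 46 - q₁)/2
Solve simultaneously:
q₁* = (391 - 2×35 + 46)/3 = 122.33
q₂* = (391 - 2×46 + 35)/3 = 111.33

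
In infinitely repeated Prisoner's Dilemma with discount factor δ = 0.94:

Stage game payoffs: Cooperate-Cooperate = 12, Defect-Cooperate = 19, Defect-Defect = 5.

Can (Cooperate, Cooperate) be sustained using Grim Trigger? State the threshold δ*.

δ* = 0.5; since δ = 0.94 ≥ 0.5, cooperation can be sustained

Work:
For Grim Trigger:
Cooperate forever: 12/(1-δ)
Defect then punished: 19 + 5·δ/(1-δ)
Need: 12/(1-δ) ≥ 19 + 5·δ/(1-δ)
Solving: δ ≥ (T-R)/(T-P) = (19-12)/(19-5) = 0.5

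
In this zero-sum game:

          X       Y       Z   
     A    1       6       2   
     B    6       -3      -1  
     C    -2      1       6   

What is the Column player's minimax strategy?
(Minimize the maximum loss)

Column should play X or Y or Z (all achieve the minimum), value = 6

Work:
Column player minimizes Row's maximum payoff:
Column X: max payoff to Row = 6
Column Y: max payoff to Row = 6
Column Z: max payoff to Row = 6
Minimum is 6, achieved by columns X, Y, Z (tied).
Each of X or Y or Z is a minimax strategy.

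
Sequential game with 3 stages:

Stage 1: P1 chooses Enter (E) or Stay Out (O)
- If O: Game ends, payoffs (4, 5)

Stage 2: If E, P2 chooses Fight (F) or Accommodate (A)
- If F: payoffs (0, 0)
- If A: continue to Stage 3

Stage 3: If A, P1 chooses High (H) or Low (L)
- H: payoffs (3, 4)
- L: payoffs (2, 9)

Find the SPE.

SPE: (O, A, H); Outcome (4, 5)

Work:
Stage 3: P1 chooses H (3 vs 2)
Stage 2: P2: F->0, A->4 (anticipating H). Choose A
Stage 1: P1: O->4, E->3 (anticipating A, H). Choose O
SPE path: O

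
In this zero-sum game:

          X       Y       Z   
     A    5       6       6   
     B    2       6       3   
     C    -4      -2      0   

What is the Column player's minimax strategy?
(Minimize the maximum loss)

Column should play X, value = 5

Work:
Column player minimizes Row's maximum payoff:
Column X: max payoff to Row = 5
Column Y: max payoff to Row = 6
Column Z: max payoff to Row = 6
Minimum is 5, achieved by column X.
Minimax strategy: X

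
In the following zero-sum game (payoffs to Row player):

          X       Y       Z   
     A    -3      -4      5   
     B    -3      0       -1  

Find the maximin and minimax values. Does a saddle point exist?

Maximin = -3, Minimax = -3, Saddle: True

Work:
Row minimums: [-4, -3] → maximin = -3
Column maximums: [-3, 0, 5] → minimax = -3
Saddle point exists! Game value = -3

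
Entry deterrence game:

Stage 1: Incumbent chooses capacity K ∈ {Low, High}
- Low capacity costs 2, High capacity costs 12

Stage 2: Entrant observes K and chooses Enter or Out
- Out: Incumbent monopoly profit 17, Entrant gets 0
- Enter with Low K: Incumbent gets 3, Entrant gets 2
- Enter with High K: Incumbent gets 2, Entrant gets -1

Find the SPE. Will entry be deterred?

SPE: (High, Enter|Low, Out|High); Entry deterred. Incumbent net profit = 5

Work:
After Low K: Entrant enters (2 > 0)
After High K: Entrant stays out (-1 < 0)
Incumbent: Low → 3−2=1, High → 17−12=5
Incumbent chooses High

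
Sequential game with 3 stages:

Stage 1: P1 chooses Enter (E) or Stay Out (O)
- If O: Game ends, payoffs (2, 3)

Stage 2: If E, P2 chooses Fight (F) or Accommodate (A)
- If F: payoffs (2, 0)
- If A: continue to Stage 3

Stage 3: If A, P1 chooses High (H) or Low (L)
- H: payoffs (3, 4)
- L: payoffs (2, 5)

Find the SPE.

SPE: (E, A, H); Outcome (3, 4)

Work:
Stage 3: P1 chooses H (3 vs 2)
Stage 2: P2: F->0, A->4 (anticipating H). Choose A
Stage 1: P1: O->2, E->3 (anticipating A, H). Choose E
SPE path: E -> A -> H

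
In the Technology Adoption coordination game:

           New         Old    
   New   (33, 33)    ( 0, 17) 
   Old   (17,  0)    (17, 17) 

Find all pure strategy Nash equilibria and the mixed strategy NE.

Pure NE: (New, New) and (Old, Old); Mixed NE: p = 0.5152, q = 0.5152

Work:
Check pure NE:
(New, New): (33, 33) - no unilateral deviation beneficial
(Old, Old): (17, 17) - no unilateral deviation beneficial
Mixed NE: P1 plays New with p = 0.5152, P2 plays New with q = 0.5152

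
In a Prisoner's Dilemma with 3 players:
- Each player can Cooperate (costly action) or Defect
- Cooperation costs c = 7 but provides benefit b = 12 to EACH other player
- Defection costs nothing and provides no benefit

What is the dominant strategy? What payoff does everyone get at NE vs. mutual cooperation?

Dominant: Defect; NE payoff = 0; Coop payoff = 17

Work:
Defect dominates (saves cost c = 7, benefit to others is external)
NE: All defect → everyone gets 0
If all cooperate: each receives (2)×12 - 7 = 17
Social dilemma: 17 > 0 but NE gives 0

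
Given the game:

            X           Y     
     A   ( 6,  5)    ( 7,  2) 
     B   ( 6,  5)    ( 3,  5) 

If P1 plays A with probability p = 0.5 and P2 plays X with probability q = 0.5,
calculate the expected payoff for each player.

E[P1] = 5.5, E[P2] = 4.25

Work:
E[P1] = p·q·π₁(A,X) + p·(1-q)·π₁(A,Y) + (1-p)·q·π₁(B,X) + (1-p)·(1-q)·π₁(B,Y)
= 0.5·0.5·6 + 0.5·0.5·7 + 0.5·0.5·6 + 0.5·0.5·3
= 5.5

E[P2] = 4.25 (similar calculation)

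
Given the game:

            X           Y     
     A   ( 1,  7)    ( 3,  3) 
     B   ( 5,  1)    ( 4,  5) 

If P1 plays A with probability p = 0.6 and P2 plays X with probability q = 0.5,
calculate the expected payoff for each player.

E[P1] = 3.0, E[P2] = 4.2

Work:
E[P1] = p·q·π₁(A,X) + p·(1-q)·π₁(A,Y) + (1-p)·q·π₁(B,X) + (1-p)·(1-q)·π₁(B,Y)
= 0.6·0.5·1 + 0.6·0.5·3 + 0.4·0.5·5 + 0.4·0.5·4
= 3.0

E[P2] = 4.2 (similar calculation)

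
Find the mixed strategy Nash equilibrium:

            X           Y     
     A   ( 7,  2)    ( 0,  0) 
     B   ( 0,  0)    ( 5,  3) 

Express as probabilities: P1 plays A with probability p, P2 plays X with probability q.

p = 0.6, q = 0.4167

Work:
Find probabilities that make opponent indifferent:
P2 chooses q to make P1 indifferent between A and B
P1 chooses p to make P2 indifferent between X and Y
Mixed NE: P1 plays (A: 0.6, B: 0.4), P2 plays (X: 0.4167, Y: 0.5833)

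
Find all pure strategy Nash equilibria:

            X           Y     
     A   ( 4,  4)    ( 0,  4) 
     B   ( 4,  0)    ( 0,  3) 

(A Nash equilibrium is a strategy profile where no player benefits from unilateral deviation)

Nash equilibrium: (A, X), (A, Y), (B, Y)

Work:
Best responses:
  P1 vs X: payoffs [4, 4] → best response A/B (payoff 4)
  P1 vs Y: payoffs [0, 0] → best response A/B (payoff 0)
  P2 vs A: payoffs [4, 4] → best response X/Y (payoff 4)
  P2 vs B: payoffs [0, 3] → best response Y (payoff 3)
Mutual best responses: (A,X), (A,Y), (B,Y) → Nash equilibria.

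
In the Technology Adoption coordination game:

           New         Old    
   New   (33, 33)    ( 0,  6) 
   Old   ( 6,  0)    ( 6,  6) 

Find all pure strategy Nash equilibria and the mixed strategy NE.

Pure NE: (New, New) and (Old, Old); Mixed NE: p = 0.1818, q = 0.1818

Work:
Check pure NE:
(New, New): (33, 33) - no unilateral deviation beneficial
(Old, Old): (6, 6) - no unilateral deviation beneficial
Mixed NE: P1 plays New with p = 0.1818, P2 plays New with q = 0.1818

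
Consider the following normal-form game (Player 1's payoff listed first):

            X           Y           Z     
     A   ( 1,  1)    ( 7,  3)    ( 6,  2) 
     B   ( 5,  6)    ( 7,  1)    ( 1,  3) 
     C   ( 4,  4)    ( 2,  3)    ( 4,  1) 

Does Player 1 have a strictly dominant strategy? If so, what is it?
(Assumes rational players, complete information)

No strictly dominant strategy exists for Player 1

Work:
A strategy strictly dominates another if it gives a strictly higher payoff against every opponent action. Compare each pair of P1's strategies column-by-column:
  A vs B: [1 vs 5, 7 vs 7, 6 vs 1] → A does not strictly dominate B (column X: 1 ≤ 5)
  A vs C: [1 vs 4, 7 vs 2, 6 vs 4] → A does not strictly dominate C (column X: 1 ≤ 4)
  B vs A: [5 vs 1, 7 vs 7, 1 vs 6] → B does not strictly dominate A (column Y: 7 ≤ 7)
  B vs C: [5 vs 4, 7 vs 2, 1 vs 4] → B does not strictly dominate C (column Z: 1 ≤ 4)
  C vs A: [4 vs 1, 2 vs 7, 4 vs 6] → C does not strictly dominate A (column Y: 2 ≤ 7)
  C vs B: [4 vs 5, 2 vs 7, 4 vs 1] → C does not strictly dominate B (column X: 4 ≤ 5)
No single strategy strictly dominates all others → no strictly dominant strategy.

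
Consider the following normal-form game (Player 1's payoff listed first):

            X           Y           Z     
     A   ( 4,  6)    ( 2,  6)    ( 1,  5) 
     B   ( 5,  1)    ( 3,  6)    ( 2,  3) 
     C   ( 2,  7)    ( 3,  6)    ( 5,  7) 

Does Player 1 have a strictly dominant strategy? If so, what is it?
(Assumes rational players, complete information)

No strictly dominant strategy exists for Player 1

Work:
A strategy strictly dominates another if it gives a strictly higher payoff against every opponent action. Compare each pair of P1's strategies column-by-column:
  A vs B: [4 vs 5, 2 vs 3, 1 vs 2] → A does not strictly dominate B (column X: 4 ≤ 5)
  A vs C: [4 vs 2, 2 vs 3, 1 vs 5] → A does not strictly dominate C (column Y: 2 ≤ 3)
  B vs A: [5 vs 4, 3 vs 2, 2 vs 1] → B strictly dominates A
  B vs C: [5 vs 2, 3 vs 3, 2 vs 5] → B does not strictly dominate C (column Y: 3 ≤ 3)
  C vs A: [2 vs 4, 3 vs 2, 5 vs 1] → C does not strictly dominate A (column X: 2 ≤ 4)
  C vs B: [2 vs 5, 3 vs 3, 5 vs 2] → C does not strictly dominate B (column X: 2 ≤ 5)
No single strategy strictly dominates all others → no strictly dominant strategy.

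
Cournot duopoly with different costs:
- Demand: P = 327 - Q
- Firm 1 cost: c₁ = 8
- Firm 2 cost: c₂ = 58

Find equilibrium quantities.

q₁* = 123.0, q₂* = 73.0

Work:
Reaction: q₁ = (327 - 8 - q₂)/2
Reaction: q₂ = (327 - 58 - q₁)/2
Solve simultaneously:
q₁* = (327 - 2×8 + 58)/3 = 123.0
q₂* = (327 - 2×58 + 8)/3 = 73.0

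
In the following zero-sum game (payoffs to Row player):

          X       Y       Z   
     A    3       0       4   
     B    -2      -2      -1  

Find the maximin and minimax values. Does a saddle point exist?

Maximin = 0, Minimax = 0, Saddle: True

Work:
Row minimums: [0, -2] → maximin = 0
Column maximums: [3, 0, 4] → minimax = 0
Saddle point exists! Game value = 0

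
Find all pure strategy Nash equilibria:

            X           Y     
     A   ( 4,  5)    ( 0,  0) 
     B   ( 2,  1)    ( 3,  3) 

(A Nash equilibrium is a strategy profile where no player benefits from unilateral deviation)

Nash equilibrium: (A, X), (B, Y)

Work:
Best responses:
  P1 vs X: payoffs [4, 2] → best response A (payoff 4)
  P1 vs Y: payoffs [0, 3] → best response B (payoff 3)
  P2 vs A: payoffs [5, 0] → best response X (payoff 5)
  P2 vs B: payoffs [1, 3] → best response Y (payoff 3)
Mutual best responses: (A,X), (B,Y) → Nash equilibria.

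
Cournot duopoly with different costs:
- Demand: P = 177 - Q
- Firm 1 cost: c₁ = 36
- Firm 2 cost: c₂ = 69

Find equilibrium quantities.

q₁* = 58.0, q₂* = 25.0

Work:
Reaction: q₁ = (177 - 36 - q₂)/2
Reaction: q₂ = (177 - 69 - q₁)/2
Solve simultaneously:
q₁* = (177 - 2×36 + 69)/3 = 58.0
q₂* = (177 - 2×69 + 36)/3 = 25.0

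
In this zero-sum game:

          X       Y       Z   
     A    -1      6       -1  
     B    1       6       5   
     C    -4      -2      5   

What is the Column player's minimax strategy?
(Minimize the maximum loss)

Column should play X, value = 1

Work:
Column player minimizes Row's maximum payoff:
Column X: max payoff to Row = 1
Column Y: max payoff to Row = 6
Column Z: max payoff to Row = 5
Minimum is 1, achieved by column X.
Minimax strategy: X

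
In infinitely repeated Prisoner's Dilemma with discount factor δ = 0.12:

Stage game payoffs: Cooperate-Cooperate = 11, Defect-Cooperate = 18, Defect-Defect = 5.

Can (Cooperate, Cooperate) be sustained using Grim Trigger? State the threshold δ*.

δ* = 0.5385; since δ = 0.12 < 0.5385, cooperation cannot be sustained

Work:
For Grim Trigger:
Cooperate forever: 11/(1-δ)
Defect then punished: 18 + 5·δ/(1-δ)
Need: 11/(1-δ) ≥ 18 + 5·δ/(1-δ)
Solving: δ ≥ (T-R)/(T-P) = (18-11)/(18-5) = 0.5385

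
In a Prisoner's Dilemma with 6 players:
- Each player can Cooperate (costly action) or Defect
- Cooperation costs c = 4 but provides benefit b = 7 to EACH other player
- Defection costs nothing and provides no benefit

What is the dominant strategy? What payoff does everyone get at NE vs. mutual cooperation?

Dominant: Defect; NE payoff = 0; Coop payoff = 31

Work:
Defect dominates (saves cost c = 4, benefit to others is external)
NE: All defect → everyone gets 0
If all cooperate: each receives (5)×7 - 4 = 31
Social dilemma: 31 > 0 but NE gives 0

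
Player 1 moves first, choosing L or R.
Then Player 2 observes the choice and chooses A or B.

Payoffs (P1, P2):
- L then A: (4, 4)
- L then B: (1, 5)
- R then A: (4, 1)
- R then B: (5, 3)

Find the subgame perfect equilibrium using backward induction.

P1 plays R, P2 plays B after L and B after R; Payoff (5, 3)

Work:
Backward induction:
After L: P2 chooses B → P1 gets 1
After R: P2 chooses B → P1 gets 5
P1 chooses R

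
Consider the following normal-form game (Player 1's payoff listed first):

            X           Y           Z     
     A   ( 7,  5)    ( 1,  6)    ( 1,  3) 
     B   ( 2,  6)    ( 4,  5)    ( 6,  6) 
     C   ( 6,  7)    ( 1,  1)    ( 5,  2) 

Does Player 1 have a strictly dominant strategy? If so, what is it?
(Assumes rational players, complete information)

No strictly dominant strategy exists for Player 1

Work:
A strategy strictly dominates another if it gives a strictly higher payoff against every opponent action. Compare each pair of P1's strategies column-by-column:
  A vs B: [7 vs 2, 1 vs 4, 1 vs 6] → A does not strictly dominate B (column Y: 1 ≤ 4)
  A vs C: [7 vs 6, 1 vs 1, 1 vs 5] → A does not strictly dominate C (column Y: 1 ≤ 1)
  B vs A: [2 vs 7, 4 vs 1, 6 vs 1] → B does not strictly dominate A (column X: 2 ≤ 7)
  B vs C: [2 vs 6, 4 vs 1, 6 vs 5] → B does not strictly dominate C (column X: 2 ≤ 6)
  C vs A: [6 vs 7, 1 vs 1, 5 vs 1] → C does not strictly dominate A (column X: 6 ≤ 7)
  C vs B: [6 vs 2, 1 vs 4, 5 vs 6] → C does not strictly dominate B (column Y: 1 ≤ 4)
No single strategy strictly dominates all others → no strictly dominant strategy.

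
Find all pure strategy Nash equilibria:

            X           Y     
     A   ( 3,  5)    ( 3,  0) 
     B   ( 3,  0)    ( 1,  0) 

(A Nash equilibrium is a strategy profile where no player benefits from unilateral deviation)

Nash equilibrium: (A, X), (B, X)

Work:
Best responses:
  P1 vs X: payoffs [3, 3] → best response A/B (payoff 3)
  P1 vs Y: payoffs [3, 1] → best response A (payoff 3)
  P2 vs A: payoffs [5, 0] → best response X (payoff 5)
  P2 vs B: payoffs [0, 0] → best response X/Y (payoff 0)
Mutual best responses: (A,X), (B,X) → Nash equilibria.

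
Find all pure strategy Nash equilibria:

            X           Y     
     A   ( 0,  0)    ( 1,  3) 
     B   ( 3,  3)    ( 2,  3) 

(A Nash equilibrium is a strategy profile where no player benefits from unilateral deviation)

Nash equilibrium: (B, X), (B, Y)

Work:
Best responses:
  P1 vs X: payoffs [0, 3] → best response B (payoff 3)
  P1 vs Y: payoffs [1, 2] → best response B (payoff 2)
  P2 vs A: payoffs [0, 3] → best response Y (payoff 3)
  P2 vs B: payoffs [3, 3] → best response X/Y (payoff 3)
Mutual best responses: (B,X), (B,Y) → Nash equilibria.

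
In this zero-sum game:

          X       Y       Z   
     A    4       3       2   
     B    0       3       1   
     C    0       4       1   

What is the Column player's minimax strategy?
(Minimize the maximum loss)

Column should play Z, value = 2

Work:
Column player minimizes Row's maximum payoff:
Column X: max payoff to Row = 4
Column Y: max payoff to Row = 4
Column Z: max payoff to Row = 2
Minimum is 2, achieved by column Z.
Minimax strategy: Z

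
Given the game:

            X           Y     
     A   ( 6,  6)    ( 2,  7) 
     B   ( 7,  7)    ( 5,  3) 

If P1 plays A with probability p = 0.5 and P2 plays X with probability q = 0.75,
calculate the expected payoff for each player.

E[P1] = 5.75, E[P2] = 6.125

Work:
E[P1] = p·q·π₁(A,X) + p·(1-q)·π₁(A,Y) + (1-p)·q·π₁(B,X) + (1-p)·(1-q)·π₁(B,Y)
= 0.5·0.75·6 + 0.5·0.25·2 + 0.5·0.75·7 + 0.5·0.25·5
= 5.75

E[P2] = 6.125 (similar calculation)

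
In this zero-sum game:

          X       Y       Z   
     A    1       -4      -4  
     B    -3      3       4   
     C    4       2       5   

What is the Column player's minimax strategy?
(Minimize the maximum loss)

Column should play Y, value = 3

Work:
Column player minimizes Row's maximum payoff:
Column X: max payoff to Row = 4
Column Y: max payoff to Row = 3
Column Z: max payoff to Row = 5
Minimum is 3, achieved by column Y.
Minimax strategy: Y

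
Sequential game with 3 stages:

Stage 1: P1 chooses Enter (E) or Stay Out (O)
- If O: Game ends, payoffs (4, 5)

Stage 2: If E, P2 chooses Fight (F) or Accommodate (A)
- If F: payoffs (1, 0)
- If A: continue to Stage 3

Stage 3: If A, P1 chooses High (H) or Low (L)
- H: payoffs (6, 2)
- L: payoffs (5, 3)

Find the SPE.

SPE: (E, A, H); Outcome (6, 2)

Work:
Stage 3: P1 chooses H (6 vs 5)
Stage 2: P2: F->0, A->2 (anticipating H). Choose A
Stage 1: P1: O->4, E->6 (anticipating A, H). Choose E
SPE path: E -> A -> H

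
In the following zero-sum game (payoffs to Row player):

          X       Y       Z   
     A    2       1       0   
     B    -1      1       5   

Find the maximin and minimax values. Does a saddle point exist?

Maximin = 0, Minimax = 1, Saddle: False

Work:
Row minimums: [0, -1] → maximin = 0
Column maximums: [2, 1, 5] → minimax = 1
No saddle point (maximin ≠ minimax). Mixed strategy needed.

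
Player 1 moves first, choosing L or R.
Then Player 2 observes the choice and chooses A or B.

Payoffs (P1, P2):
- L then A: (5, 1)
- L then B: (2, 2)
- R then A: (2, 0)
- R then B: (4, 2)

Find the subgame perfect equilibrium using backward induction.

P1 plays R, P2 plays B after L and B after R; Payoff (4, 2)

Work:
Backward induction:
After L: P2 chooses B → P1 gets 2
After R: P2 chooses B → P1 gets 4
P1 chooses R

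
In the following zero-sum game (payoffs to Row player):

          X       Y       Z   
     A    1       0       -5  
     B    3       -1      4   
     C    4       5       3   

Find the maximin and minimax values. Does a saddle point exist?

Maximin = 3, Minimax = 4, Saddle: False

Work:
Row minimums: [-5, -1, 3] → maximin = 3
Column maximums: [4, 5, 4] → minimax = 4
No saddle point (maximin ≠ minimax). Mixed strategy needed.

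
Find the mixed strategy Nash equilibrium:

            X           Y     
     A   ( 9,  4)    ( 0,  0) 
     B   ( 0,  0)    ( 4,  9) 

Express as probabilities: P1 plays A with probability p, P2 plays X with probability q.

p = 0.6923, q = 0.3077

Work:
Find probabilities that make opponent indifferent:
P2 chooses q to make P1 indifferent between A and B
P1 chooses p to make P2 indifferent between X and Y
Mixed NE: P1 plays (A: 0.6923, B: 0.3077), P2 plays (X: 0.3077, Y: 0.6923)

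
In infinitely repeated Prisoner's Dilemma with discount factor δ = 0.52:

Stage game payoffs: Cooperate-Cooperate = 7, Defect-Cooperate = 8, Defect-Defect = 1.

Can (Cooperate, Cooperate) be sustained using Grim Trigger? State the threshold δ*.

δ* = 0.1429; since δ = 0.52 ≥ 0.1429, cooperation can be sustained

Work:
For Grim Trigger:
Cooperate forever: 7/(1-δ)
Defect then punished: 8 + 1·δ/(1-δ)
Need: 7/(1-δ) ≥ 8 + 1·δ/(1-δ)
Solving: δ ≥ (T-R)/(T-P) = (8-7)/(8-1) = 0.1429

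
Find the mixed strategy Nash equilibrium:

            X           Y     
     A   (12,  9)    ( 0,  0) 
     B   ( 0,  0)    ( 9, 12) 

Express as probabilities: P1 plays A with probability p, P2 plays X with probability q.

p = 0.5714, q = 0.4286

Work:
Find probabilities that make opponent indifferent:
P2 chooses q to make P1 indifferent between A and B
P1 chooses p to make P2 indifferent between X and Y
Mixed NE: P1 plays (A: 0.5714, B: 0.4286), P2 plays (X: 0.4286, Y: 0.5714)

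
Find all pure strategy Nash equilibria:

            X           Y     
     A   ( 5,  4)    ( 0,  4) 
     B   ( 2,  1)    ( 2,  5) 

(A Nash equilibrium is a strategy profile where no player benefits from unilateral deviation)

Nash equilibrium: (A, X), (B, Y)

Work:
Best responses:
  P1 vs X: payoffs [5, 2] → best response A (payoff 5)
  P1 vs Y: payoffs [0, 2] → best response B (payoff 2)
  P2 vs A: payoffs [4, 4] → best response X/Y (payoff 4)
  P2 vs B: payoffs [1, 5] → best response Y (payoff 5)
Mutual best responses: (A,X), (B,Y) → Nash equilibria.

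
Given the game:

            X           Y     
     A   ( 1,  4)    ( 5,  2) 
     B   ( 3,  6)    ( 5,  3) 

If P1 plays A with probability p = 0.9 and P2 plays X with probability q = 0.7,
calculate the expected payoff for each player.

E[P1] = 2.34, E[P2] = 3.57

Work:
E[P1] = p·q·π₁(A,X) + p·(1-q)·π₁(A,Y) + (1-p)·q·π₁(B,X) + (1-p)·(1-q)·π₁(B,Y)
= 0.9·0.7·1 + 0.9·0.3·5 + 0.1·0.7·3 + 0.1·0.3·5
= 2.34

E[P2] = 3.57 (similar calculation)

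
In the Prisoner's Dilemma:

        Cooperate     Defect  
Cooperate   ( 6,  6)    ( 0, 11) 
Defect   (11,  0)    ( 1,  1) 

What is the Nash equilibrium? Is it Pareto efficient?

(Defect, Defect) is NE; not Pareto efficient

Work:
Defect dominates Cooperate for both players:
If P2 cooperates: Defect (11) > Cooperate (6)
If P2 defects: Defect (1) > Cooperate (0)
NE: (Defect, Defect) with payoff (1, 1)
But (Cooperate, Cooperate) = (6, 6) Pareto dominates (1, 1)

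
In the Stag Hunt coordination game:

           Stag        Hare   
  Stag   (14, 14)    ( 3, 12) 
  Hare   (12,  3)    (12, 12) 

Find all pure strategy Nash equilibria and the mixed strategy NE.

Pure NE: (Stag, Stag) and (Hare, Hare); Mixed NE: p = 0.8182, q = 0.8182

Work:
Check pure NE:
(Stag, Stag): (14, 14) - no unilateral deviation beneficial
(Hare, Hare): (12, 12) - no unilateral deviation beneficial
Mixed NE: P1 plays Stag with p = 0.8182, P2 plays Stag with q = 0.8182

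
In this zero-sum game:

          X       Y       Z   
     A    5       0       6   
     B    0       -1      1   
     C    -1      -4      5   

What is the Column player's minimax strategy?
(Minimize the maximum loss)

Column should play Y, value = 0

Work:
Column player minimizes Row's maximum payoff:
Column X: max payoff to Row = 5
Column Y: max payoff to Row = 0
Column Z: max payoff to Row = 6
Minimum is 0, achieved by column Y.
Minimax strategy: Y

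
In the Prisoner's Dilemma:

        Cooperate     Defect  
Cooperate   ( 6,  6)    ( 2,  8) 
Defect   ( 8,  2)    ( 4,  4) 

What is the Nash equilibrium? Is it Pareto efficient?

(Defect, Defect) is NE; not Pareto efficient

Work:
Defect dominates Cooperate for both players:
If P2 cooperates: Defect (8) > Cooperate (6)
If P2 defects: Defect (4) > Cooperate (2)
NE: (Defect, Defect) with payoff (4, 4)
But (Cooperate, Cooperate) = (6, 6) Pareto dominates (4, 4)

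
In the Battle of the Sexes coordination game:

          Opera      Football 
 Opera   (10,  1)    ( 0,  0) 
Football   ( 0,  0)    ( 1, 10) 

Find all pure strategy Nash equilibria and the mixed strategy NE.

Pure NE: (Opera, Opera) and (Football, Football); Mixed NE: p = 0.9091, q = 0.0909

Work:
Check pure NE:
(Opera, Opera): (10, 1) - no unilateral deviation beneficial
(Football, Football): (1, 10) - no unilateral deviation beneficial
Mixed NE: P1 plays Opera with p = 0.9091, P2 plays Opera with q = 0.0909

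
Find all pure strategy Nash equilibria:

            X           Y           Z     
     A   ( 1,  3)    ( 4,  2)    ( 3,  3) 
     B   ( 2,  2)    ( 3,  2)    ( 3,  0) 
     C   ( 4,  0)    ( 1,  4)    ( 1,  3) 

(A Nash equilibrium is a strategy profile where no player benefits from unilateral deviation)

Nash equilibrium: (A, Z)

Work:
Best responses:
  P1 vs X: payoffs [1, 2, 4] → best response C (payoff 4)
  P1 vs Y: payoffs [4, 3, 1] → best response A (payoff 4)
  P1 vs Z: payoffs [3, 3, 1] → best response A/B (payoff 3)
  P2 vs A: payoffs [3, 2, 3] → best response X/Z (payoff 3)
  P2 vs B: payoffs [2, 2, 0] → best response X/Y (payoff 2)
  P2 vs C: payoffs [0, 4, 3] → best response Y (payoff 4)
Mutual best responses: (A,Z) → Nash equilibria.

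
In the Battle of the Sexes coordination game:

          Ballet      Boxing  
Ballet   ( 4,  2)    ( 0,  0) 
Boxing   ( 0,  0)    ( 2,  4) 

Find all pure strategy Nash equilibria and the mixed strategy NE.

Pure NE: (Ballet, Ballet) and (Boxing, Boxing); Mixed NE: p = 0.6667, q = 0.3333

Work:
Check pure NE:
(Ballet, Ballet): (4, 2) - no unilateral deviation beneficial
(Boxing, Boxing): (2, 4) - no unilateral deviation beneficial
Mixed NE: P1 plays Ballet with p = 0.6667, P2 plays Ballet with q = 0.3333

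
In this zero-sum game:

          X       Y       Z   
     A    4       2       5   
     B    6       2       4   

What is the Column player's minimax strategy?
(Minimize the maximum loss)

Column should play Y, value = 2

Work:
Column player minimizes Row's maximum payoff:
Column X: max payoff to Row = 6
Column Y: max payoff to Row = 2
Column Z: max payoff to Row = 5
Minimum is 2, achieved by column Y.
Minimax strategy: Y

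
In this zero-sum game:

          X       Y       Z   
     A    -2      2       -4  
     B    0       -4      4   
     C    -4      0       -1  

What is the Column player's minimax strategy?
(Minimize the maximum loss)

Column should play X, value = 0

Work:
Column player minimizes Row's maximum payoff:
Column X: max payoff to Row = 0
Column Y: max payoff to Row = 2
Column Z: max payoff to Row = 4
Minimum is 0, achieved by column X.
Minimax strategy: X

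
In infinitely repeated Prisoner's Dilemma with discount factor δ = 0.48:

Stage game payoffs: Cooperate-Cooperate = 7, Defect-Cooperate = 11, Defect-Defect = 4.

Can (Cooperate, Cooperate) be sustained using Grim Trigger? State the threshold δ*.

δ* = 0.5714; since δ = 0.48 < 0.5714, cooperation cannot be sustained

Work:
For Grim Trigger:
Cooperate forever: 7/(1-δ)
Defect then punished: 11 + 4·δ/(1-δ)
Need: 7/(1-δ) ≥ 11 + 4·δ/(1-δ)
Solving: δ ≥ (T-R)/(T-P) = (11-7)/(11-4) = 0.5714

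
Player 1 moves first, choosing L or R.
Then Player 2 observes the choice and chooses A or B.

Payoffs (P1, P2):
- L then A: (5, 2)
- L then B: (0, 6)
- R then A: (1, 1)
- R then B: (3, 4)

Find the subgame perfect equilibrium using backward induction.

P1 plays R, P2 plays B after L and B after R; Payoff (3, 4)

Work:
Backward induction:
After L: P2 chooses B → P1 gets 0
After R: P2 chooses B → P1 gets 3
P1 chooses R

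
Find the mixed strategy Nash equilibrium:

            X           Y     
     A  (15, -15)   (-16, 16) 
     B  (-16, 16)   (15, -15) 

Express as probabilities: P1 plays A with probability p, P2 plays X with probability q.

p = 0.5, q = 0.5

Work:
Find probabilities that make opponent indifferent:
P2 chooses q to make P1 indifferent between A and B
P1 chooses p to make P2 indifferent between X and Y
Mixed NE: P1 plays (A: 0.5, B: 0.5), P2 plays (X: 0.5, Y: 0.5)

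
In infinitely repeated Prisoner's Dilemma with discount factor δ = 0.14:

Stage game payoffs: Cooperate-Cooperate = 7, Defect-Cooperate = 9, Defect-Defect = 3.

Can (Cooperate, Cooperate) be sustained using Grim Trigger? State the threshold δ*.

δ* = 0.3333; since δ = 0.14 < 0.3333, cooperation cannot be sustained

Work:
For Grim Trigger:
Cooperate forever: 7/(1-δ)
Defect then punished: 9 + 3·δ/(1-δ)
Need: 7/(1-δ) ≥ 9 + 3·δ/(1-δ)
Solving: δ ≥ (T-R)/(T-P) = (9-7)/(9-3) = 0.3333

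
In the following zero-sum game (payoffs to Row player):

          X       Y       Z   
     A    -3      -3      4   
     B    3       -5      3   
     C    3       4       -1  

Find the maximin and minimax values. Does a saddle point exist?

Maximin = -1, Minimax = 3, Saddle: False

Work:
Row minimums: [-3, -5, -1] → maximin = -1
Column maximums: [3, 4, 4] → minimax = 3
No saddle point (maximin ≠ minimax). Mixed strategy needed.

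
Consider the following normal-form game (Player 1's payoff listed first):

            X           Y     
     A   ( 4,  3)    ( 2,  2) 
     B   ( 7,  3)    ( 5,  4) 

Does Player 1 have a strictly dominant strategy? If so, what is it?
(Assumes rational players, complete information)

Yes, Player 1's strictly dominant strategy is B

Work:
A strategy strictly dominates another if it gives a strictly higher payoff against every opponent action. Compare each pair of P1's strategies column-by-column:
  A vs B: [4 vs 7, 2 vs 5] → A does not strictly dominate B (column X: 4 ≤ 7)
  B vs A: [7 vs 4, 5 vs 2] → B strictly dominates A
B strictly dominates every other strategy → strictly dominant.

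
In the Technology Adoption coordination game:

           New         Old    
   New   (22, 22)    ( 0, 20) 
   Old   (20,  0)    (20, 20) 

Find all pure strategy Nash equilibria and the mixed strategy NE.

Pure NE: (New, New) and (Old, Old); Mixed NE: p = 0.9091, q = 0.9091

Work:
Check pure NE:
(New, New): (22, 22) - no unilateral deviation beneficial
(Old, Old): (20, 20) - no unilateral deviation beneficial
Mixed NE: P1 plays New with p = 0.9091, P2 plays New with q = 0.9091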